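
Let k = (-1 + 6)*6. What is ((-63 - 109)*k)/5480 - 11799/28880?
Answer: -281157/208240 ≈ -1.3502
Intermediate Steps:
k = 30 (k = 5*6 = 30)
((-63 - 109)*k)/5480 - 11799/28880 = ((-63 - 109)*30)/5480 - 11799/28880 = -172*30*(1/5480) - 11799*1/28880 = -5160*1/5480 - 621/1520 = -129/137 - 621/1520 = -281157/208240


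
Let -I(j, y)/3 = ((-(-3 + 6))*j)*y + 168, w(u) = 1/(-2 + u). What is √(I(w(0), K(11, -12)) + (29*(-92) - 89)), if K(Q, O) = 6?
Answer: 2*I*√822 ≈ 57.341*I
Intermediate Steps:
I(j, y) = -504 + 9*j*y (I(j, y) = -3*(((-(-3 + 6))*j)*y + 168) = -3*(((-1*3)*j)*y + 168) = -3*((-3*j)*y + 168) = -3*(-3*j*y + 168) = -3*(168 - 3*j*y) = -504 + 9*j*y)
√(I(w(0), K(11, -12)) + (29*(-92) - 89)) = √((-504 + 9*6/(-2 + 0)) + (29*(-92) - 89)) = √((-504 + 9*6/(-2)) + (-2668 - 89)) = √((-504 + 9*(-½)*6) - 2757) = √((-504 - 27) - 2757) = √(-531 - 2757) = √(-3288) = 2*I*√822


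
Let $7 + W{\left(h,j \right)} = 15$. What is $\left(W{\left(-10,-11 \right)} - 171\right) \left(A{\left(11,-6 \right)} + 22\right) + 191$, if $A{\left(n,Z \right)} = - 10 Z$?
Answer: $-13175$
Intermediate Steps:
$W{\left(h,j \right)} = 8$ ($W{\left(h,j \right)} = -7 + 15 = 8$)
$\left(W{\left(-10,-11 \right)} - 171\right) \left(A{\left(11,-6 \right)} + 22\right) + 191 = \left(8 - 171\right) \left(\left(-10\right) \left(-6\right) + 22\right) + 191 = - 163 \left(60 + 22\right) + 191 = \left(-163\right) 82 + 191 = -13366 + 191 = -13175$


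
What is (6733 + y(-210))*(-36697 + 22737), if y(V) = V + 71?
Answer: -92052240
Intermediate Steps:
y(V) = 71 + V
(6733 + y(-210))*(-36697 + 22737) = (6733 + (71 - 210))*(-36697 + 22737) = (6733 - 139)*(-13960) = 6594*(-13960) = -92052240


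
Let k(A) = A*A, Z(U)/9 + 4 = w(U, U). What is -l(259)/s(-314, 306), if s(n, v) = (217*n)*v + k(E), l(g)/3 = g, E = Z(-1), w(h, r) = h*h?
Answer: 259/6949833 ≈ 3.7267e-5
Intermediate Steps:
w(h, r) = h²
Z(U) = -36 + 9*U²
E = -27 (E = -36 + 9*(-1)² = -36 + 9*1 = -36 + 9 = -27)
k(A) = A²
l(g) = 3*g
s(n, v) = 729 + 217*n*v (s(n, v) = (217*n)*v + (-27)² = 217*n*v + 729 = 729 + 217*n*v)
-l(259)/s(-314, 306) = -3*259/(729 + 217*(-314)*306) = -777/(729 - 20850228) = -777/(-20849499) = -777*(-1)/20849499 = -1*(-259/6949833) = 259/6949833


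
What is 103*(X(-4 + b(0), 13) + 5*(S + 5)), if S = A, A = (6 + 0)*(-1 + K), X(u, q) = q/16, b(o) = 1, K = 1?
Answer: 42539/16 ≈ 2658.7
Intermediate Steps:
X(u, q) = q/16 (X(u, q) = q*(1/16) = q/16)
A = 0 (A = (6 + 0)*(-1 + 1) = 6*0 = 0)
S = 0
103*(X(-4 + b(0), 13) + 5*(S + 5)) = 103*((1/16)*13 + 5*(0 + 5)) = 103*(13/16 + 5*5) = 103*(13/16 + 25) = 103*(413/16) = 42539/16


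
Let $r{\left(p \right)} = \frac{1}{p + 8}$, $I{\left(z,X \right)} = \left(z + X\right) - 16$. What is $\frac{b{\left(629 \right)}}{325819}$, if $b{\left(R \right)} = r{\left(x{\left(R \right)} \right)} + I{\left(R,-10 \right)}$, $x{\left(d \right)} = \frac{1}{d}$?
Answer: $\frac{3035528}{1639847027} \approx 0.0018511$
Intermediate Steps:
$I{\left(z,X \right)} = -16 + X + z$ ($I{\left(z,X \right)} = \left(X + z\right) - 16 = -16 + X + z$)
$r{\left(p \right)} = \frac{1}{8 + p}$
$b{\left(R \right)} = -26 + R + \frac{1}{8 + \frac{1}{R}}$ ($b{\left(R \right)} = \frac{1}{8 + \frac{1}{R}} - \left(26 - R\right) = \frac{1}{8 + \frac{1}{R}} + \left(-26 + R\right) = -26 + R + \frac{1}{8 + \frac{1}{R}}$)
$\frac{b{\left(629 \right)}}{325819} = \frac{\frac{1}{1 + 8 \cdot 629} \left(629 + \left(1 + 8 \cdot 629\right) \left(-26 + 629\right)\right)}{325819} = \frac{629 + \left(1 + 5032\right) 603}{1 + 5032} \cdot \frac{1}{325819} = \frac{629 + 5033 \cdot 603}{5033} \cdot \frac{1}{325819} = \frac{629 + 3034899}{5033} \cdot \frac{1}{325819} = \frac{1}{5033} \cdot 3035528 \cdot \frac{1}{325819} = \frac{3035528}{5033} \cdot \frac{1}{325819} = \frac{3035528}{1639847027}$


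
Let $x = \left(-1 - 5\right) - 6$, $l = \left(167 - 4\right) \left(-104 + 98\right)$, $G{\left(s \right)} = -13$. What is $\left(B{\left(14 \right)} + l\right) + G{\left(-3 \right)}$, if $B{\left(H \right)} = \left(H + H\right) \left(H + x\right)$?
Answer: $-935$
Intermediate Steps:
$l = -978$ ($l = 163 \left(-6\right) = -978$)
$x = -12$ ($x = -6 - 6 = -12$)
$B{\left(H \right)} = 2 H \left(-12 + H\right)$ ($B{\left(H \right)} = \left(H + H\right) \left(H - 12\right) = 2 H \left(-12 + H\right)$)
$\left(B{\left(14 \right)} + l\right) + G{\left(-3 \right)} = \left(2 \cdot 14 \left(-12 + 14\right) - 978\right) - 13 = \left(2 \cdot 14 \cdot 2 - 978\right) - 13 = \left(56 - 978\right) - 13 = -922 - 13 = -935$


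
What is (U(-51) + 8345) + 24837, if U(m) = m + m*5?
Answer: 32876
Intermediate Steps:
U(m) = 6*m (U(m) = m + 5*m = 6*m)
(U(-51) + 8345) + 24837 = (6*(-51) + 8345) + 24837 = (-306 + 8345) + 24837 = 8039 + 24837 = 32876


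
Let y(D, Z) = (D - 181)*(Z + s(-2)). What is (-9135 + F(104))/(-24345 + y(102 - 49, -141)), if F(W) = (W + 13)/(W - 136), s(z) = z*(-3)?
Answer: 32493/25120 ≈ 1.2935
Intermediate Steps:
s(z) = -3*z
y(D, Z) = (-181 + D)*(6 + Z) (y(D, Z) = (D - 181)*(Z - 3*(-2)) = (-181 + D)*(Z + 6) = (-181 + D)*(6 + Z))
F(W) = (13 + W)/(-136 + W)
(-9135 + F(104))/(-24345 + y(102 - 49, -141)) = (-9135 + (13 + 104)/(-136 + 104))/(-24345 + (-1086 - 181*(-141) + 6*(102 - 49) + (102 - 49)*(-141))) = (-9135 + 117/(-32))/(-24345 + (-1086 + 25521 + 6*53 + 53*(-141))) = (-9135 - 1/32*117)/(-24345 + (-1086 + 25521 + 318 - 7473)) = (-9135 - 117/32)/(-24345 + 17280) = -292437/32/(-7065) = -292437/32*(-1/7065) = 32493/25120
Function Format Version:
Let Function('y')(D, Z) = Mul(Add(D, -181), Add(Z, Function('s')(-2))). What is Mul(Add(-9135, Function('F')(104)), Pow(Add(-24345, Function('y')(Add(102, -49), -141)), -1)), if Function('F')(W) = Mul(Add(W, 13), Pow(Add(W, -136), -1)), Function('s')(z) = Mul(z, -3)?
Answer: Rational(32493, 25120) ≈ 1.2935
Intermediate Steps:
Function('s')(z) = Mul(-3, z)
Function('y')(D, Z) = Mul(Add(-181, D), Add(6, Z)) (Function('y')(D, Z) = Mul(Add(D, -181), Add(Z, Mul(-3, -2))) = Mul(Add(-181, D), Add(Z, 6)) = Mul(Add(-181, D), Add(6, Z)))
Function('F')(W) = Mul(Pow(Add(-136, W), -1), Add(13, W)) (Function('F')(W) = Mul(Add(13, W), Pow(Add(-136, W), -1)) = Mul(Pow(Add(-136, W), -1), Add(13, W)))
Mul(Add(-9135, Function('F')(104)), Pow(Add(-24345, Function('y')(Add(102, -49), -141)), -1)) = Mul(Add(-9135, Mul(Pow(Add(-136, 104), -1), Add(13, 104))), Pow(Add(-24345, Add(-1086, Mul(-181, -141), Mul(6, Add(102, -49)), Mul(Add(102, -49), -141))), -1)) = Mul(Add(-9135, Mul(Pow(-32, -1), 117)), Pow(Add(-24345, Add(-1086, 25521, Mul(6, 53), Mul(53, -141))), -1)) = Mul(Add(-9135, Mul(Rational(-1, 32), 117)), Pow(Add(-24345, Add(-1086, 25521, 318, -7473)), -1)) = Mul(Add(-9135, Rational(-117, 32)), Pow(Add(-24345, 17280), -1)) = Mul(Rational(-292437, 32), Pow(-7065, -1)) = Mul(Rational(-292437, 32), Rational(-1, 7065)) = Rational(32493, 25120)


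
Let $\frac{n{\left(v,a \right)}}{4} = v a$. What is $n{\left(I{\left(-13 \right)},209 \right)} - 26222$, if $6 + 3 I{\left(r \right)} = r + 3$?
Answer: $- \frac{92042}{3} \approx -30681.0$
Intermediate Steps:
$I{\left(r \right)} = -1 + \frac{r}{3}$ ($I{\left(r \right)} = -2 + \frac{r + 3}{3} = -2 + \frac{3 + r}{3} = -2 + \left(1 + \frac{r}{3}\right) = -1 + \frac{r}{3}$)
$n{\left(v,a \right)} = 4 a v$ ($n{\left(v,a \right)} = 4 v a = 4 a v$)
$n{\left(I{\left(-13 \right)},209 \right)} - 26222 = 4 \cdot 209 \left(-1 + \frac{1}{3} \left(-13\right)\right) - 26222 = 4 \cdot 209 \left(-1 - \frac{13}{3}\right) - 26222 = 4 \cdot 209 \left(- \frac{16}{3}\right) - 26222 = - \frac{13376}{3} - 26222 = - \frac{92042}{3}$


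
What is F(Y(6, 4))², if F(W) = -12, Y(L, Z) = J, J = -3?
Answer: 144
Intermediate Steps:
Y(L, Z) = -3
F(Y(6, 4))² = (-12)² = 144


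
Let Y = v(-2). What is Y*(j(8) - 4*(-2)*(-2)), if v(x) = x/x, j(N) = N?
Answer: -8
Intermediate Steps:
v(x) = 1
Y = 1
Y*(j(8) - 4*(-2)*(-2)) = 1*(8 - 4*(-2)*(-2)) = 1*(8 + 8*(-2)) = 1*(8 - 16) = 1*(-8) = -8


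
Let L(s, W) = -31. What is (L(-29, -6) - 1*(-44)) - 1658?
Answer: -1645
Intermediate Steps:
(L(-29, -6) - 1*(-44)) - 1658 = (-31 - 1*(-44)) - 1658 = (-31 + 44) - 1658 = 13 - 1658 = -1645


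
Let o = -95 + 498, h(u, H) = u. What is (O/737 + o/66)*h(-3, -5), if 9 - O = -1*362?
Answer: -2657/134 ≈ -19.828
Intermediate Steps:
O = 371 (O = 9 - (-1)*362 = 9 - 1*(-362) = 9 + 362 = 371)
o = 403
(O/737 + o/66)*h(-3, -5) = (371/737 + 403/66)*(-3) = (2657/402)*(-3) = -2657/134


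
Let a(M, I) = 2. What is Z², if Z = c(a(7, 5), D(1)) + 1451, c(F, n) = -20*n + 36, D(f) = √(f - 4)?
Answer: 2209969 - 59480*I*√3 ≈ 2.21e+6 - 1.0302e+5*I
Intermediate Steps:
D(f) = √(-4 + f)
c(F, n) = 36 - 20*n
Z = 1487 - 20*I*√3 (Z = (36 - 20*√(-4 + 1)) + 1451 = (36 - 20*I*√3) + 1451 = 1487 - 20*I*√3 ≈ 1487.0 - 34.641*I)
Z² = (1487 - 20*I*√3)²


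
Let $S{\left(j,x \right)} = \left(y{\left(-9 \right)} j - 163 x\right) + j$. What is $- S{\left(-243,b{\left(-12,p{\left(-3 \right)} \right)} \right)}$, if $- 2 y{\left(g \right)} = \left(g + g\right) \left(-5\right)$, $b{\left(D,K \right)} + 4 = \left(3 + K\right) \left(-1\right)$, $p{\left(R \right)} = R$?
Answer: $-11344$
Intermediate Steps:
$b{\left(D,K \right)} = -7 - K$ ($b{\left(D,K \right)} = -4 + \left(3 + K\right) \left(-1\right) = -4 - \left(3 + K\right) = -7 - K$)
$y{\left(g \right)} = 5 g$ ($y{\left(g \right)} = - \frac{\left(g + g\right) \left(-5\right)}{2} = - \frac{2 g \left(-5\right)}{2} = - \frac{\left(-10\right) g}{2} = 5 g$)
$S{\left(j,x \right)} = - 163 x - 44 j$ ($S{\left(j,x \right)} = \left(5 \left(-9\right) j - 163 x\right) + j = \left(- 45 j - 163 x\right) + j = \left(- 163 x - 45 j\right) + j = - 163 x - 44 j$)
$- S{\left(-243,b{\left(-12,p{\left(-3 \right)} \right)} \right)} = - (- 163 \left(-7 - -3\right) - -10692) = - (- 163 \left(-7 + 3\right) + 10692) = - (\left(-163\right) \left(-4\right) + 10692) = - (652 + 10692) = \left(-1\right) 11344 = -11344$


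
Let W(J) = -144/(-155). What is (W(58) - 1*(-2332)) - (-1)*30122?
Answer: 5030514/155 ≈ 32455.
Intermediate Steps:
W(J) = 144/155 (W(J) = -144*(-1/155) = 144/155)
(W(58) - 1*(-2332)) - (-1)*30122 = (144/155 - 1*(-2332)) - (-1)*30122 = (144/155 + 2332) - 1*(-30122) = 361604/155 + 30122 = 5030514/155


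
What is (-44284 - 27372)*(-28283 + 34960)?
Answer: -478447112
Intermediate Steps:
(-44284 - 27372)*(-28283 + 34960) = -71656*6677 = -478447112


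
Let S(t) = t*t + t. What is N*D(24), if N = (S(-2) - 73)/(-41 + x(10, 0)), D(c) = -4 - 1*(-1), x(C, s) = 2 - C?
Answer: -213/49 ≈ -4.3469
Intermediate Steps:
S(t) = t + t² (S(t) = t² + t = t + t²)
D(c) = -3 (D(c) = -4 + 1 = -3)
N = 71/49 (N = (-2*(1 - 2) - 73)/(-41 + (2 - 1*10)) = (-2*(-1) - 73)/(-41 + (2 - 10)) = (2 - 73)/(-41 - 8) = -71/(-49) = -71*(-1/49) = 71/49 ≈ 1.4490)
N*D(24) = (71/49)*(-3) = -213/49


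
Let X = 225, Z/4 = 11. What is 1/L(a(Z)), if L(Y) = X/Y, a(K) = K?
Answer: 44/225 ≈ 0.19556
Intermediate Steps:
Z = 44 (Z = 4*11 = 44)
L(Y) = 225/Y
1/L(a(Z)) = 1/(225/44) = 44/225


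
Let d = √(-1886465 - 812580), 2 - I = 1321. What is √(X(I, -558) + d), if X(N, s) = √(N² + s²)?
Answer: √(5*√82045 + I*√2699045) ≈ 42.495 + 19.33*I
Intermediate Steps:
I = -1319 (I = 2 - 1*1321 = 2 - 1321 = -1319)
d = I*√2699045 (d = √(-2699045) = I*√2699045 ≈ 1642.9*I)
√(X(I, -558) + d) = √(√((-1319)² + (-558)²) + I*√2699045) = √(√(1739761 + 311364) + I*√2699045) = √(√2051125 + I*√2699045) = √(5*√82045 + I*√2699045)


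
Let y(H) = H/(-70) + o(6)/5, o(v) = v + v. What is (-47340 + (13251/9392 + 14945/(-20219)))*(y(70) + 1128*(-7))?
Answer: 354846055509648143/949484240 ≈ 3.7373e+8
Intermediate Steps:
o(v) = 2*v
y(H) = 12/5 - H/70 (y(H) = H/(-70) + (2*6)/5 = H*(-1/70) + 12*(1/5) = -H/70 + 12/5 = 12/5 - H/70)
(-47340 + (13251/9392 + 14945/(-20219)))*(y(70) + 1128*(-7)) = (-47340 + (13251/9392 + 14945/(-20219)))*((12/5 - 1/70*70) + 1128*(-7)) = (-47340 + (13251*(1/9392) + 14945*(-1/20219)))*((12/5 - 1) - 7896) = (-47340 + (13251/9392 - 14945/20219))*(7/5 - 7896) = (-47340 + 127558529/189896848)*(-39473/5) = -8989589225791/189896848*(-39473/5) = 354846055509648143/949484240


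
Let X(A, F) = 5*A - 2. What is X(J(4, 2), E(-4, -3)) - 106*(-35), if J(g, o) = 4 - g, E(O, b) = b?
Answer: 3708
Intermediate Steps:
X(A, F) = -2 + 5*A
X(J(4, 2), E(-4, -3)) - 106*(-35) = (-2 + 5*(4 - 1*4)) - 106*(-35) = (-2 + 5*(4 - 4)) + 3710 = (-2 + 5*0) + 3710 = (-2 + 0) + 3710 = -2 + 3710 = 3708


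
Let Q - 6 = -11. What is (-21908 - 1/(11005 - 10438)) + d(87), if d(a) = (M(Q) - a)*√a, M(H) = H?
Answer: -12421837/567 - 92*√87 ≈ -22766.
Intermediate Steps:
Q = -5 (Q = 6 - 11 = -5)
d(a) = √a*(-5 - a) (d(a) = (-5 - a)*√a = √a*(-5 - a))
(-21908 - 1/(11005 - 10438)) + d(87) = (-21908 - 1/(11005 - 10438)) + √87*(-5 - 1*87) = (-21908 - 1/567) + √87*(-5 - 87) = (-21908 - 1*1/567) + √87*(-92) = (-21908 - 1/567) - 92*√87 = -12421837/567 - 92*√87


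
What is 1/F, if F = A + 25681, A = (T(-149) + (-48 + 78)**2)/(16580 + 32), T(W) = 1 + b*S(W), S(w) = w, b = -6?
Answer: 16612/426614567 ≈ 3.8939e-5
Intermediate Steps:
T(W) = 1 - 6*W
A = 1795/16612 (A = ((1 - 6*(-149)) + (-48 + 78)**2)/(16580 + 32) = ((1 + 894) + 30**2)/16612 = (895 + 900)*(1/16612) = 1795*(1/16612) = 1795/16612 ≈ 0.10805)
F = 426614567/16612 (F = 1795/16612 + 25681 = 426614567/16612 ≈ 25681.)
1/F = 1/(426614567/16612) = 16612/426614567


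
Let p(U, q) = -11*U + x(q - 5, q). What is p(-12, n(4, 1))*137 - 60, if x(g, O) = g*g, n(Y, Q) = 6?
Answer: 18161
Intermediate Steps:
x(g, O) = g²
p(U, q) = (-5 + q)² - 11*U (p(U, q) = -11*U + (q - 5)² = -11*U + (-5 + q)² = (-5 + q)² - 11*U)
p(-12, n(4, 1))*137 - 60 = ((-5 + 6)² - 11*(-12))*137 - 60 = (1² + 132)*137 - 60 = (1 + 132)*137 - 60 = 133*137 - 60 = 18221 - 60 = 18161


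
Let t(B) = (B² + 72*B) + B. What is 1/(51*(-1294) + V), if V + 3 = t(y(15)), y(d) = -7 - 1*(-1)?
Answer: -1/66399 ≈ -1.5060e-5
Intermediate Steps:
y(d) = -6 (y(d) = -7 + 1 = -6)
t(B) = B² + 73*B
V = -405 (V = -3 - 6*(73 - 6) = -3 - 6*67 = -3 - 402 = -405)
1/(51*(-1294) + V) = 1/(51*(-1294) - 405) = 1/(-65994 - 405) = 1/(-66399) = -1/66399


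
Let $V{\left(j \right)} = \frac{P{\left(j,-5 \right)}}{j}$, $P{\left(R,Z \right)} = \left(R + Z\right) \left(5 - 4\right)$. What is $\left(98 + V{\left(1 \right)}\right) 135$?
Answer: $12690$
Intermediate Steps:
$P{\left(R,Z \right)} = R + Z$ ($P{\left(R,Z \right)} = \left(R + Z\right) 1 = R + Z$)
$V{\left(j \right)} = \frac{-5 + j}{j}$ ($V{\left(j \right)} = \frac{j - 5}{j} = \frac{-5 + j}{j}$)
$\left(98 + V{\left(1 \right)}\right) 135 = \left(98 + \frac{-5 + 1}{1}\right) 135 = \left(98 + 1 \left(-4\right)\right) 135 = \left(98 - 4\right) 135 = 94 \cdot 135 = 12690$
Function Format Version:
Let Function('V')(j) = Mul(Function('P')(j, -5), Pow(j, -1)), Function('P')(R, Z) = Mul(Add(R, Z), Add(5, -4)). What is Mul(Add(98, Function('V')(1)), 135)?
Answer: 12690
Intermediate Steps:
Function('P')(R, Z) = Add(R, Z) (Function('P')(R, Z) = Mul(Add(R, Z), 1) = Add(R, Z))
Function('V')(j) = Mul(Pow(j, -1), Add(-5, j)) (Function('V')(j) = Mul(Add(j, -5), Pow(j, -1)) = Mul(Add(-5, j), Pow(j, -1)) = Mul(Pow(j, -1), Add(-5, j)))
Mul(Add(98, Function('V')(1)), 135) = Mul(Add(98, Mul(Pow(1, -1), Add(-5, 1))), 135) = Mul(Add(98, Mul(1, -4)), 135) = Mul(Add(98, -4), 135) = Mul(94, 135) = 12690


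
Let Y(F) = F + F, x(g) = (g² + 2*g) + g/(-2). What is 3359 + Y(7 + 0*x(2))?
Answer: 3373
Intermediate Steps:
x(g) = g² + 3*g/2 (x(g) = (g² + 2*g) + g*(-½) = (g² + 2*g) - g/2 = g² + 3*g/2)
Y(F) = 2*F
3359 + Y(7 + 0*x(2)) = 3359 + 2*(7 + 0*((½)*2*(3 + 2*2))) = 3359 + 2*(7 + 0*((½)*2*(3 + 4))) = 3359 + 2*(7 + 0*((½)*2*7)) = 3359 + 2*(7 + 0*7) = 3359 + 2*(7 + 0) = 3359 + 2*7 = 3359 + 14 = 3373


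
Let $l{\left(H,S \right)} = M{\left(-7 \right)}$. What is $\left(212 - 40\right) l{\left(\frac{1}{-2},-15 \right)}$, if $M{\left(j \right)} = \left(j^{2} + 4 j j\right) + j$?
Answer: $40936$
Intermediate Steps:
$M{\left(j \right)} = j + 5 j^{2}$ ($M{\left(j \right)} = \left(j^{2} + 4 j^{2}\right) + j = 5 j^{2} + j = j + 5 j^{2}$)
$l{\left(H,S \right)} = 238$ ($l{\left(H,S \right)} = - 7 \left(1 + 5 \left(-7\right)\right) = - 7 \left(1 - 35\right) = \left(-7\right) \left(-34\right) = 238$)
$\left(212 - 40\right) l{\left(\frac{1}{-2},-15 \right)} = \left(212 - 40\right) 238 = 172 \cdot 238 = 40936$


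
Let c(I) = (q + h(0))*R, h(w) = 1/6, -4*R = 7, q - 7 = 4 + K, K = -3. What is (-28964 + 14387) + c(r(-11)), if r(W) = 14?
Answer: -350191/24 ≈ -14591.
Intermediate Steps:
q = 8 (q = 7 + (4 - 3) = 7 + 1 = 8)
R = -7/4 (R = -¼*7 = -7/4 ≈ -1.7500)
h(w) = ⅙
c(I) = -343/24 (c(I) = (8 + ⅙)*(-7/4) = (49/6)*(-7/4) = -343/24)
(-28964 + 14387) + c(r(-11)) = (-28964 + 14387) - 343/24 = -14577 - 343/24 = -350191/24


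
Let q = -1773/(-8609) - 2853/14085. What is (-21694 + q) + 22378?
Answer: 9215635832/13473085 ≈ 684.00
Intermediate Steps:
q = 45692/13473085 (q = -1773*(-1/8609) - 2853*1/14085 = 1773/8609 - 317/1565 = 45692/13473085 ≈ 0.0033914)
(-21694 + q) + 22378 = (-21694 + 45692/13473085) + 22378 = -292285060298/13473085 + 22378 = 9215635832/13473085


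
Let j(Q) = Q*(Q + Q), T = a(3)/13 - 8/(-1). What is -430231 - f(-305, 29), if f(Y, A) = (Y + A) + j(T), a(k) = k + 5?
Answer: -72687483/169 ≈ -4.3010e+5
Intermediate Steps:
a(k) = 5 + k
T = 112/13 (T = (5 + 3)/13 - 8/(-1) = 8*(1/13) - 8*(-1) = 8/13 + 8 = 112/13 ≈ 8.6154)
j(Q) = 2*Q² (j(Q) = Q*(2*Q) = 2*Q²)
f(Y, A) = 25088/169 + A + Y (f(Y, A) = (Y + A) + 2*(112/13)² = (A + Y) + 2*(12544/169) = (A + Y) + 25088/169 = 25088/169 + A + Y)
-430231 - f(-305, 29) = -430231 - (25088/169 + 29 - 305) = -430231 - 1*(-21556/169) = -430231 + 21556/169 = -72687483/169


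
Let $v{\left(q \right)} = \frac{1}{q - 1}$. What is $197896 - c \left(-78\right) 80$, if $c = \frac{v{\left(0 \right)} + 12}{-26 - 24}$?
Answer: $\frac{982616}{5} \approx 1.9652 \cdot 10^{5}$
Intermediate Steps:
$v{\left(q \right)} = \frac{1}{-1 + q}$
$c = - \frac{11}{50}$ ($c = \frac{\frac{1}{-1 + 0} + 12}{-26 - 24} = \frac{\frac{1}{-1} + 12}{-50} = \left(-1 + 12\right) \left(- \frac{1}{50}\right) = 11 \left(- \frac{1}{50}\right) = - \frac{11}{50} \approx -0.22$)
$197896 - c \left(-78\right) 80 = 197896 - \left(- \frac{11}{50}\right) \left(-78\right) 80 = 197896 - \frac{429}{25} \cdot 80 = 197896 - \frac{6864}{5} = \frac{982616}{5}$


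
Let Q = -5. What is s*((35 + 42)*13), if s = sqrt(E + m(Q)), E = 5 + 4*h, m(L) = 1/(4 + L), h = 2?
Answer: 2002*sqrt(3) ≈ 3467.6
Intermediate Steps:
E = 13 (E = 5 + 4*2 = 5 + 8 = 13)
s = 2*sqrt(3) (s = sqrt(13 + 1/(4 - 5)) = sqrt(13 + 1/(-1)) = sqrt(13 - 1) = sqrt(12) = 2*sqrt(3) ≈ 3.4641)
s*((35 + 42)*13) = (2*sqrt(3))*((35 + 42)*13) = (2*sqrt(3))*(77*13) = (2*sqrt(3))*1001 = 2002*sqrt(3)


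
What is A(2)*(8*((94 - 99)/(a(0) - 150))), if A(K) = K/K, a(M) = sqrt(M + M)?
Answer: 4/15 ≈ 0.26667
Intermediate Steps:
a(M) = sqrt(2)*sqrt(M) (a(M) = sqrt(2*M) = sqrt(2)*sqrt(M))
A(K) = 1
A(2)*(8*((94 - 99)/(a(0) - 150))) = 1*(8*((94 - 99)/(sqrt(2)*sqrt(0) - 150))) = 1*(8*(-5/(sqrt(2)*0 - 150))) = 1*(8*(-5/(0 - 150))) = 1*(8*(-5/(-150))) = 1*(8*(-5*(-1/150))) = 1*(8*(1/30)) = 1*(4/15) = 4/15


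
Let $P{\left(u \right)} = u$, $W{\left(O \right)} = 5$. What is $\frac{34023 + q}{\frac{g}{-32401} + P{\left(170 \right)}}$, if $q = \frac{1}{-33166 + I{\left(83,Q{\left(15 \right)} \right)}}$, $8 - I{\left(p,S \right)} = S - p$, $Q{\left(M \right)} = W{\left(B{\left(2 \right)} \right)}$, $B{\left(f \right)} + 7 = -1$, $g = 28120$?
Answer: $\frac{36466704664439}{181280054000} \approx 201.16$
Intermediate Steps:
$B{\left(f \right)} = -8$ ($B{\left(f \right)} = -7 - 1 = -8$)
$Q{\left(M \right)} = 5$
$I{\left(p,S \right)} = 8 + p - S$ ($I{\left(p,S \right)} = 8 - \left(S - p\right) = 8 + p - S$)
$q = - \frac{1}{33080}$ ($q = \frac{1}{-33166 + \left(8 + 83 - 5\right)} = \frac{1}{-33166 + 86} = \frac{1}{-33080} = - \frac{1}{33080} \approx -3.023 \cdot 10^{-5}$)
$\frac{34023 + q}{\frac{g}{-32401} + P{\left(170 \right)}} = \frac{34023 - \frac{1}{33080}}{\frac{28120}{-32401} + 170} = \frac{1125480839}{33080 \left(28120 \left(- \frac{1}{32401}\right) + 170\right)} = \frac{1125480839}{33080 \left(- \frac{28120}{32401} + 170\right)} = \frac{1125480839}{33080 \cdot \frac{5480050}{32401}} = \frac{1125480839}{33080} \cdot \frac{32401}{5480050} = \frac{36466704664439}{181280054000}$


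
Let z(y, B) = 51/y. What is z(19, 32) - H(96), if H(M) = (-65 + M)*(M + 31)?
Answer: -74752/19 ≈ -3934.3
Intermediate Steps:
H(M) = (-65 + M)*(31 + M)
z(19, 32) - H(96) = 51/19 - (-2015 + 96² - 34*96) = 51*(1/19) - (-2015 + 9216 - 3264) = 51/19 - 1*3937 = 51/19 - 3937 = -74752/19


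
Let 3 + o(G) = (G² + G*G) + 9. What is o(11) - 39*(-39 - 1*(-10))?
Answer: 1379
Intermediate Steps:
o(G) = 6 + 2*G² (o(G) = -3 + ((G² + G*G) + 9) = -3 + ((G² + G²) + 9) = -3 + (2*G² + 9) = -3 + (9 + 2*G²) = 6 + 2*G²)
o(11) - 39*(-39 - 1*(-10)) = (6 + 2*11²) - 39*(-39 - 1*(-10)) = (6 + 2*121) - 39*(-39 + 10) = (6 + 242) - 39*(-29) = 248 + 1131 = 1379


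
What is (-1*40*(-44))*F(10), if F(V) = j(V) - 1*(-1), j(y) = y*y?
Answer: 177760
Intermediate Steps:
j(y) = y²
F(V) = 1 + V² (F(V) = V² - 1*(-1) = V² + 1 = 1 + V²)
(-1*40*(-44))*F(10) = (-1*40*(-44))*(1 + 10²) = (-40*(-44))*(1 + 100) = 1760*101 = 177760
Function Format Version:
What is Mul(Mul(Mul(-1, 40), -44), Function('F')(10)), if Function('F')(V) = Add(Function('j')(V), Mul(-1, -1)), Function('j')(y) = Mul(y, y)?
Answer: 177760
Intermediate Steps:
Function('j')(y) = Pow(y, 2)
Function('F')(V) = Add(1, Pow(V, 2)) (Function('F')(V) = Add(Pow(V, 2), Mul(-1, -1)) = Add(Pow(V, 2), 1) = Add(1, Pow(V, 2)))
Mul(Mul(Mul(-1, 40), -44), Function('F')(10)) = Mul(Mul(Mul(-1, 40), -44), Add(1, Pow(10, 2))) = Mul(Mul(-40, -44), Add(1, 100)) = Mul(1760, 101) = 177760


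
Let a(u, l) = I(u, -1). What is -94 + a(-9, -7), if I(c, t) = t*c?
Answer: -85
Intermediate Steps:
I(c, t) = c*t
a(u, l) = -u (a(u, l) = u*(-1) = -u)
-94 + a(-9, -7) = -94 - 1*(-9) = -94 + 9 = -85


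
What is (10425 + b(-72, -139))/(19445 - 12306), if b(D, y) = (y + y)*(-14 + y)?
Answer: 52959/7139 ≈ 7.4183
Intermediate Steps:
b(D, y) = 2*y*(-14 + y) (b(D, y) = (2*y)*(-14 + y) = 2*y*(-14 + y))
(10425 + b(-72, -139))/(19445 - 12306) = (10425 + 2*(-139)*(-14 - 139))/(19445 - 12306) = (10425 + 2*(-139)*(-153))/7139 = (10425 + 42534)*(1/7139) = 52959*(1/7139) = 52959/7139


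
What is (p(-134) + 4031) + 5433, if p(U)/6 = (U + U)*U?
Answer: 224936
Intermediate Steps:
p(U) = 12*U² (p(U) = 6*((U + U)*U) = 6*((2*U)*U) = 6*(2*U²) = 12*U²)
(p(-134) + 4031) + 5433 = (12*(-134)² + 4031) + 5433 = (12*17956 + 4031) + 5433 = (215472 + 4031) + 5433 = 219503 + 5433 = 224936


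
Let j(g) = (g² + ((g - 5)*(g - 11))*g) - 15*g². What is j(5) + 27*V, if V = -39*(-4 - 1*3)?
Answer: 7021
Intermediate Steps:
V = 273 (V = -39*(-4 - 3) = -39*(-7) = 273)
j(g) = -14*g² + g*(-11 + g)*(-5 + g) (j(g) = (g² + ((-5 + g)*(-11 + g))*g) - 15*g² = (g² + ((-11 + g)*(-5 + g))*g) - 15*g² = (g² + g*(-11 + g)*(-5 + g)) - 15*g² = -14*g² + g*(-11 + g)*(-5 + g))
j(5) + 27*V = 5*(55 + 5² - 30*5) + 27*273 = 5*(55 + 25 - 150) + 7371 = 5*(-70) + 7371 = -350 + 7371 = 7021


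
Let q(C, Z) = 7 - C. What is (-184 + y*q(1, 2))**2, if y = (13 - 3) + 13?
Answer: 2116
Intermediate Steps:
y = 23 (y = 10 + 13 = 23)
(-184 + y*q(1, 2))**2 = (-184 + 23*(7 - 1*1))**2 = (-184 + 23*(7 - 1))**2 = (-184 + 23*6)**2 = (-184 + 138)**2 = (-46)**2 = 2116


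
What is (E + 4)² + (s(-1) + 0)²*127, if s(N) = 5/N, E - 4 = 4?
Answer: 3319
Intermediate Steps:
E = 8 (E = 4 + 4 = 8)
(E + 4)² + (s(-1) + 0)²*127 = (8 + 4)² + (5/(-1) + 0)²*127 = 12² + (5*(-1) + 0)²*127 = 144 + (-5 + 0)²*127 = 144 + (-5)²*127 = 144 + 25*127 = 144 + 3175 = 3319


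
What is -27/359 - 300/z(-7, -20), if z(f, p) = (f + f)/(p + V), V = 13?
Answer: -53877/359 ≈ -150.08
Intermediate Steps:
z(f, p) = 2*f/(13 + p) (z(f, p) = (f + f)/(p + 13) = (2*f)/(13 + p) = 2*f/(13 + p))
-27/359 - 300/z(-7, -20) = -27/359 - 300/(2*(-7)/(13 - 20)) = -27*1/359 - 300/(2*(-7)/(-7)) = -27/359 - 300/(2*(-7)*(-⅐)) = -27/359 - 300/2 = -27/359 - 300*½ = -27/359 - 150 = -53877/359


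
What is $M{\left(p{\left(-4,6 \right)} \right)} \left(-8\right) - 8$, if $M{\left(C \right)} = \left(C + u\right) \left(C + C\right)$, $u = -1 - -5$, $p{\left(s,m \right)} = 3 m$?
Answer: $-6344$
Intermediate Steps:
$u = 4$ ($u = -1 + 5 = 4$)
$M{\left(C \right)} = 2 C \left(4 + C\right)$ ($M{\left(C \right)} = \left(C + 4\right) \left(C + C\right) = \left(4 + C\right) 2 C = 2 C \left(4 + C\right)$)
$M{\left(p{\left(-4,6 \right)} \right)} \left(-8\right) - 8 = 2 \cdot 3 \cdot 6 \left(4 + 3 \cdot 6\right) \left(-8\right) - 8 = 2 \cdot 18 \left(4 + 18\right) \left(-8\right) - 8 = 2 \cdot 18 \cdot 22 \left(-8\right) - 8 = 792 \left(-8\right) - 8 = -6336 - 8 = -6344$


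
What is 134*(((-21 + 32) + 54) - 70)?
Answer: -670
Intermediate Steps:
134*(((-21 + 32) + 54) - 70) = 134*((11 + 54) - 70) = 134*(65 - 70) = 134*(-5) = -670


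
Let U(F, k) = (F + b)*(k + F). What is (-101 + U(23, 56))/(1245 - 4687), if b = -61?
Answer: 3103/3442 ≈ 0.90151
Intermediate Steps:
U(F, k) = (-61 + F)*(F + k) (U(F, k) = (F - 61)*(k + F) = (-61 + F)*(F + k))
(-101 + U(23, 56))/(1245 - 4687) = (-101 + (23² - 61*23 - 61*56 + 23*56))/(1245 - 4687) = (-101 + (529 - 1403 - 3416 + 1288))/(-3442) = (-101 - 3002)*(-1/3442) = -3103*(-1/3442) = 3103/3442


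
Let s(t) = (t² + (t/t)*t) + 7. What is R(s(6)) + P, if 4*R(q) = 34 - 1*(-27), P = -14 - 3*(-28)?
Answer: 341/4 ≈ 85.250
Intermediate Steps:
s(t) = 7 + t + t² (s(t) = (t² + 1*t) + 7 = (t² + t) + 7 = (t + t²) + 7 = 7 + t + t²)
P = 70 (P = -14 + 84 = 70)
R(q) = 61/4 (R(q) = (34 - 1*(-27))/4 = (34 + 27)/4 = (¼)*61 = 61/4)
R(s(6)) + P = 61/4 + 70 = 341/4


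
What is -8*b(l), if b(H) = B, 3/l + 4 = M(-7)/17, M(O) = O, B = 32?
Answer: -256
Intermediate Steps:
l = -17/25 (l = 3/(-4 - 7/17) = 3/(-75/17) = 3*(-17/75) = -17/25 ≈ -0.68000)
b(H) = 32
-8*b(l) = -8*32 = -256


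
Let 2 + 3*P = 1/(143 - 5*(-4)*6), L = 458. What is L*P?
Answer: -80150/263 ≈ -304.75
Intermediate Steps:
P = -175/263 (P = -⅔ + 1/(3*(143 - 5*(-4)*6)) = -⅔ + 1/(3*(143 + 20*6)) = -⅔ + 1/(3*(143 + 120)) = -⅔ + (⅓)/263 = -⅔ + (⅓)*(1/263) = -⅔ + 1/789 = -175/263 ≈ -0.66540)
L*P = 458*(-175/263) = -80150/263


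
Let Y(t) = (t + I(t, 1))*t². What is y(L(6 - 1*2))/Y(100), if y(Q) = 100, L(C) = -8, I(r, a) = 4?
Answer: 1/10400 ≈ 9.6154e-5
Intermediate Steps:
Y(t) = t²*(4 + t) (Y(t) = (t + 4)*t² = (4 + t)*t² = t²*(4 + t))
y(L(6 - 1*2))/Y(100) = 100/((100²*(4 + 100))) = 100/((10000*104)) = 100/1040000 = 100*(1/1040000) = 1/10400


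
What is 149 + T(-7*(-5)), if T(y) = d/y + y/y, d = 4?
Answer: 5254/35 ≈ 150.11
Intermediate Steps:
T(y) = 1 + 4/y (T(y) = 4/y + y/y = 4/y + 1 = 1 + 4/y)
149 + T(-7*(-5)) = 149 + (4 - 7*(-5))/((-7*(-5))) = 149 + (4 + 35)/35 = 149 + (1/35)*39 = 149 + 39/35 = 5254/35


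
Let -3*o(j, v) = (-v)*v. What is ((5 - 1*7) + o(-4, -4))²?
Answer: 100/9 ≈ 11.111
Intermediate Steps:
o(j, v) = v²/3 (o(j, v) = -(-v)*v/3 = -(-1)*v²/3 = v²/3)
((5 - 1*7) + o(-4, -4))² = ((5 - 1*7) + (⅓)*(-4)²)² = ((5 - 7) + (⅓)*16)² = (-2 + 16/3)² = (10/3)² = 100/9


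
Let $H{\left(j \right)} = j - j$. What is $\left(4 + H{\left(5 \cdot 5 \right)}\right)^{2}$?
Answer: $16$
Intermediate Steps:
$H{\left(j \right)} = 0$
$\left(4 + H{\left(5 \cdot 5 \right)}\right)^{2} = \left(4 + 0\right)^{2} = 4^{2} = 16$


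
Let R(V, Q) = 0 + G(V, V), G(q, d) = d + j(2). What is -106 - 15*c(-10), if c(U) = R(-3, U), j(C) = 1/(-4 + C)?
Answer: -107/2 ≈ -53.500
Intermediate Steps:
G(q, d) = -½ + d (G(q, d) = d + 1/(-4 + 2) = d + 1/(-2) = d - ½ = -½ + d)
R(V, Q) = -½ + V (R(V, Q) = 0 + (-½ + V) = -½ + V)
c(U) = -7/2 (c(U) = -½ - 3 = -7/2)
-106 - 15*c(-10) = -106 - 15*(-7/2) = -106 + 105/2 = -107/2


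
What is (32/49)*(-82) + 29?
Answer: -1203/49 ≈ -24.551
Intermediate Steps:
(32/49)*(-82) + 29 = -2624/49 + 29 = -1203/49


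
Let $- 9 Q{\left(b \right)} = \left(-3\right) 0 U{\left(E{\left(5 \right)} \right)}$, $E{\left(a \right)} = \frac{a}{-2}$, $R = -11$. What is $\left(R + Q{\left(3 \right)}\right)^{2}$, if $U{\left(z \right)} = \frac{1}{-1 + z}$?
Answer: $121$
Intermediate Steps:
$E{\left(a \right)} = - \frac{a}{2}$ ($E{\left(a \right)} = a \left(- \frac{1}{2}\right) = - \frac{a}{2}$)
$Q{\left(b \right)} = 0$ ($Q{\left(b \right)} = - \frac{\left(-3\right) 0 \frac{1}{-1 - \frac{5}{2}}}{9} = - \frac{0 \frac{1}{-1 - \frac{5}{2}}}{9} = - \frac{0 \frac{1}{- \frac{7}{2}}}{9} = - \frac{0 \left(- \frac{2}{7}\right)}{9} = \left(- \frac{1}{9}\right) 0 = 0$)
$\left(R + Q{\left(3 \right)}\right)^{2} = \left(-11 + 0\right)^{2} = \left(-11\right)^{2} = 121$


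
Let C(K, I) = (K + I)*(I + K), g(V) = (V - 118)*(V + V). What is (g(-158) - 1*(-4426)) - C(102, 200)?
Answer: 438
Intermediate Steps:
g(V) = 2*V*(-118 + V) (g(V) = (-118 + V)*(2*V) = 2*V*(-118 + V))
C(K, I) = (I + K)² (C(K, I) = (I + K)*(I + K) = (I + K)²)
(g(-158) - 1*(-4426)) - C(102, 200) = (2*(-158)*(-118 - 158) - 1*(-4426)) - (200 + 102)² = (2*(-158)*(-276) + 4426) - 1*302² = (87216 + 4426) - 1*91204 = 91642 - 91204 = 438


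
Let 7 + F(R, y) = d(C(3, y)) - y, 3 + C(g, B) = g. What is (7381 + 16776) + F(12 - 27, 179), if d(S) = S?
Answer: 23971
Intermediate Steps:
C(g, B) = -3 + g
F(R, y) = -7 - y (F(R, y) = -7 + ((-3 + 3) - y) = -7 + (0 - y) = -7 - y)
(7381 + 16776) + F(12 - 27, 179) = (7381 + 16776) + (-7 - 1*179) = 24157 + (-7 - 179) = 24157 - 186 = 23971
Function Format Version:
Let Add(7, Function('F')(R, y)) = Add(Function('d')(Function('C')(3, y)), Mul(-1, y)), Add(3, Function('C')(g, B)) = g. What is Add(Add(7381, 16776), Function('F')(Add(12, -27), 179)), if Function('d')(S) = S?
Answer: 23971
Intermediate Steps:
Function('C')(g, B) = Add(-3, g)
Function('F')(R, y) = Add(-7, Mul(-1, y)) (Function('F')(R, y) = Add(-7, Add(Add(-3, 3), Mul(-1, y))) = Add(-7, Add(0, Mul(-1, y))) = Add(-7, Mul(-1, y)))
Add(Add(7381, 16776), Function('F')(Add(12, -27), 179)) = Add(Add(7381, 16776), Add(-7, Mul(-1, 179))) = Add(24157, Add(-7, -179)) = Add(24157, -186) = 23971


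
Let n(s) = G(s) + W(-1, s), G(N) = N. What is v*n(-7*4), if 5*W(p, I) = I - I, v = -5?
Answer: 140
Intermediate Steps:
W(p, I) = 0 (W(p, I) = (I - I)/5 = (⅕)*0 = 0)
n(s) = s (n(s) = s + 0 = s)
v*n(-7*4) = -(-35)*4 = -5*(-28) = 140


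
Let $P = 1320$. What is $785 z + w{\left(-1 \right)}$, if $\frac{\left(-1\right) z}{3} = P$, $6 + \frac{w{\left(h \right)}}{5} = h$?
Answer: $-3108635$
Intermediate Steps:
$w{\left(h \right)} = -30 + 5 h$
$z = -3960$ ($z = \left(-3\right) 1320 = -3960$)
$785 z + w{\left(-1 \right)} = 785 \left(-3960\right) + \left(-30 + 5 \left(-1\right)\right) = -3108600 - 35 = -3108635$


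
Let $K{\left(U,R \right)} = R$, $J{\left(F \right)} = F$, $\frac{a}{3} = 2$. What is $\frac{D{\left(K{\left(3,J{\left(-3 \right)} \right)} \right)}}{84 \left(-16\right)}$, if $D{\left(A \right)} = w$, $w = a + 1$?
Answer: $- \frac{1}{192} \approx -0.0052083$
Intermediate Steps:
$a = 6$ ($a = 3 \cdot 2 = 6$)
$w = 7$ ($w = 6 + 1 = 7$)
$D{\left(A \right)} = 7$
$\frac{D{\left(K{\left(3,J{\left(-3 \right)} \right)} \right)}}{84 \left(-16\right)} = \frac{1}{84 \left(-16\right)} 7 = \frac{1}{-1344} \cdot 7 = \left(- \frac{1}{1344}\right) 7 = - \frac{1}{192}$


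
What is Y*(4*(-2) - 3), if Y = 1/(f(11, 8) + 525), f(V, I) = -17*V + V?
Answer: -11/349 ≈ -0.031519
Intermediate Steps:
f(V, I) = -16*V
Y = 1/349 (Y = 1/(-16*11 + 525) = 1/(-176 + 525) = 1/349 ≈ 0.0028653)
Y*(4*(-2) - 3) = (4*(-2) - 3)/349 = (-8 - 3)/349 = (1/349)*(-11) = -11/349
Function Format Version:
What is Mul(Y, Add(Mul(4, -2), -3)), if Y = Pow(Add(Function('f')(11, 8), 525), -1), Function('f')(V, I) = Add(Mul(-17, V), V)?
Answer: Rational(-11, 349) ≈ -0.031519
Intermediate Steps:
Function('f')(V, I) = Mul(-16, V)
Y = Rational(1, 349) (Y = Pow(Add(Mul(-16, 11), 525), -1) = Pow(Add(-176, 525), -1) = Pow(349, -1) = Rational(1, 349) ≈ 0.0028653)
Mul(Y, Add(Mul(4, -2), -3)) = Mul(Rational(1, 349), Add(Mul(4, -2), -3)) = Mul(Rational(1, 349), Add(-8, -3)) = Mul(Rational(1, 349), -11) = Rational(-11, 349)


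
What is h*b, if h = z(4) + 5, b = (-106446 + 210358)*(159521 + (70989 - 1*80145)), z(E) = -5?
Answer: 0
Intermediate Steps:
b = 15624727880 (b = 103912*(159521 + (70989 - 80145)) = 103912*(159521 - 9156) = 103912*150365 = 15624727880)
h = 0 (h = -5 + 5 = 0)
h*b = 0*15624727880 = 0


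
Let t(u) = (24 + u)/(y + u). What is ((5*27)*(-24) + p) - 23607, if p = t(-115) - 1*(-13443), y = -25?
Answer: -268067/20 ≈ -13403.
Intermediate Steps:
t(u) = (24 + u)/(-25 + u)
p = 268873/20 (p = (24 - 115)/(-25 - 115) - 1*(-13443) = -91/(-140) + 13443 = -1/140*(-91) + 13443 = 13/20 + 13443 = 268873/20 ≈ 13444.)
((5*27)*(-24) + p) - 23607 = ((5*27)*(-24) + 268873/20) - 23607 = (135*(-24) + 268873/20) - 23607 = (-3240 + 268873/20) - 23607 = 204073/20 - 23607 = -268067/20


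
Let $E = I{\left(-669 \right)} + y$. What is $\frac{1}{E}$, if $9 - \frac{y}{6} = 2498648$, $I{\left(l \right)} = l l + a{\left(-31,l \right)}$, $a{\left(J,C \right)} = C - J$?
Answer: $- \frac{1}{14544911} \approx -6.8753 \cdot 10^{-8}$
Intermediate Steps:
$I{\left(l \right)} = 31 + l + l^{2}$ ($I{\left(l \right)} = l l + \left(l - -31\right) = l^{2} + \left(l + 31\right) = l^{2} + \left(31 + l\right) = 31 + l + l^{2}$)
$y = -14991834$ ($y = 54 - 14991888 = -14991834$)
$E = -14544911$ ($E = \left(31 - 669 + \left(-669\right)^{2}\right) - 14991834 = \left(31 - 669 + 447561\right) - 14991834 = 446923 - 14991834 = -14544911$)
$\frac{1}{E} = \frac{1}{-14544911} = - \frac{1}{14544911}$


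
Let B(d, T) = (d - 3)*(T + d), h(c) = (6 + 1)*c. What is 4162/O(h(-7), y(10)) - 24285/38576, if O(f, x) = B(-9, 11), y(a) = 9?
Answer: -20142019/115728 ≈ -174.05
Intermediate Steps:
h(c) = 7*c
B(d, T) = (-3 + d)*(T + d)
O(f, x) = -24 (O(f, x) = (-9)² - 3*11 - 3*(-9) + 11*(-9) = 81 - 33 + 27 - 99 = -24)
4162/O(h(-7), y(10)) - 24285/38576 = 4162/(-24) - 24285/38576 = 4162*(-1/24) - 24285*1/38576 = -2081/12 - 24285/38576 = -20142019/115728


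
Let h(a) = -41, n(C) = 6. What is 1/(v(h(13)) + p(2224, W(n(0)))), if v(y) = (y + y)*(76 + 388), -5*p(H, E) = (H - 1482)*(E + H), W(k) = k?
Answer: -1/368980 ≈ -2.7102e-6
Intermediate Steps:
p(H, E) = -(-1482 + H)*(E + H)/5 (p(H, E) = -(H - 1482)*(E + H)/5 = -(-1482 + H)*(E + H)/5)
v(y) = 928*y (v(y) = (2*y)*464 = 928*y)
1/(v(h(13)) + p(2224, W(n(0)))) = 1/(928*(-41) + (-⅕*2224² + (1482/5)*6 + (1482/5)*2224 - ⅕*6*2224)) = 1/(-38048 + (-⅕*4946176 + 8892/5 + 3295968/5 - 13344/5)) = 1/(-38048 + (-4946176/5 + 8892/5 + 3295968/5 - 13344/5)) = 1/(-38048 - 330932) = 1/(-368980) = -1/368980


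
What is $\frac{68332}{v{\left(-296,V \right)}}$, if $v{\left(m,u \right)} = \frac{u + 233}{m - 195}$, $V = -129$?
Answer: $- \frac{8387753}{26} \approx -3.2261 \cdot 10^{5}$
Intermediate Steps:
$v{\left(m,u \right)} = \frac{233 + u}{-195 + m}$
$\frac{68332}{v{\left(-296,V \right)}} = \frac{68332}{\frac{1}{-195 - 296} \left(233 - 129\right)} = \frac{68332}{\frac{1}{-491} \cdot 104} = \frac{68332}{\left(- \frac{1}{491}\right) 104} = \frac{68332}{- \frac{104}{491}} = 68332 \left(- \frac{491}{104}\right) = - \frac{8387753}{26}$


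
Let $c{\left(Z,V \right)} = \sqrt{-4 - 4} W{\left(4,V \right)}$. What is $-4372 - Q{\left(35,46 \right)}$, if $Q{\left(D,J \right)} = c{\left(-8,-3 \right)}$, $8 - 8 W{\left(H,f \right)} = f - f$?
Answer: $-4372 - 2 i \sqrt{2} \approx -4372.0 - 2.8284 i$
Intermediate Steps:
$W{\left(H,f \right)} = 1$ ($W{\left(H,f \right)} = 1 - \frac{f - f}{8} = 1 - 0 = 1 + 0 = 1$)
$c{\left(Z,V \right)} = 2 i \sqrt{2}$ ($c{\left(Z,V \right)} = \sqrt{-4 - 4} \cdot 1 = \sqrt{-8} \cdot 1 = 2 i \sqrt{2} \cdot 1 = 2 i \sqrt{2}$)
$Q{\left(D,J \right)} = 2 i \sqrt{2}$
$-4372 - Q{\left(35,46 \right)} = -4372 - 2 i \sqrt{2}$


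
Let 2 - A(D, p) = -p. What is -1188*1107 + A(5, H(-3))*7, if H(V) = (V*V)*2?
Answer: -1314976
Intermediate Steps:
H(V) = 2*V² (H(V) = V²*2 = 2*V²)
A(D, p) = 2 + p (A(D, p) = 2 - (-1)*p = 2 + p)
-1188*1107 + A(5, H(-3))*7 = -1188*1107 + (2 + 2*(-3)²)*7 = -1315116 + (2 + 2*9)*7 = -1315116 + (2 + 18)*7 = -1315116 + 20*7 = -1315116 + 140 = -1314976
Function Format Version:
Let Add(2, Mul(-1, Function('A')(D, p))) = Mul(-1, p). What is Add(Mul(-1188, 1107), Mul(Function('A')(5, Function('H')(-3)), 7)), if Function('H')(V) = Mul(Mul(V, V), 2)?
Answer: -1314976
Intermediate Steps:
Function('H')(V) = Mul(2, Pow(V, 2)) (Function('H')(V) = Mul(Pow(V, 2), 2) = Mul(2, Pow(V, 2)))
Function('A')(D, p) = Add(2, p) (Function('A')(D, p) = Add(2, Mul(-1, Mul(-1, p))) = Add(2, p))
Add(Mul(-1188, 1107), Mul(Function('A')(5, Function('H')(-3)), 7)) = Add(Mul(-1188, 1107), Mul(Add(2, Mul(2, Pow(-3, 2))), 7)) = Add(-1315116, Mul(Add(2, Mul(2, 9)), 7)) = Add(-1315116, Mul(Add(2, 18), 7)) = Add(-1315116, Mul(20, 7)) = Add(-1315116, 140) = -1314976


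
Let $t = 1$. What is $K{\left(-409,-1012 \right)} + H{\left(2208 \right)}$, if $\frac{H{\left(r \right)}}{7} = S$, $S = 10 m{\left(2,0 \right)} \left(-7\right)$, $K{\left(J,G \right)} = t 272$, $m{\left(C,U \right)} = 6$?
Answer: $-2668$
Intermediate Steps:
$K{\left(J,G \right)} = 272$ ($K{\left(J,G \right)} = 1 \cdot 272 = 272$)
$S = -420$ ($S = 10 \cdot 6 \left(-7\right) = 60 \left(-7\right) = -420$)
$H{\left(r \right)} = -2940$ ($H{\left(r \right)} = 7 \left(-420\right) = -2940$)
$K{\left(-409,-1012 \right)} + H{\left(2208 \right)} = 272 - 2940 = -2668$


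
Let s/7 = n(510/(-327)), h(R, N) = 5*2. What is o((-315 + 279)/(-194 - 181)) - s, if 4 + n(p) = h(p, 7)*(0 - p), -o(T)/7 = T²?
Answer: -138359872/1703125 ≈ -81.239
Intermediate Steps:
o(T) = -7*T²
h(R, N) = 10
n(p) = -4 - 10*p (n(p) = -4 + 10*(0 - p) = -4 + 10*(-p) = -4 - 10*p)
s = 8848/109 (s = 7*(-4 - 5100/(-327)) = 7*(-4 - 5100*(-1)/327) = 7*(-4 - 10*(-170/109)) = 7*(-4 + 1700/109) = 7*(1264/109) = 8848/109 ≈ 81.174)
o((-315 + 279)/(-194 - 181)) - s = -7*(-315 + 279)²/(-194 - 181)² - 1*8848/109 = -7*(-36/(-375))² - 8848/109 = -7*(-36*(-1/375))² - 8848/109 = -7*(12/125)² - 8848/109 = -7*144/15625 - 8848/109 = -1008/15625 - 8848/109 = -138359872/1703125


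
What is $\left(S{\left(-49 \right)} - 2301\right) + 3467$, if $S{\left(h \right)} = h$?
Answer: $1117$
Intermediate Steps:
$\left(S{\left(-49 \right)} - 2301\right) + 3467 = \left(-49 - 2301\right) + 3467 = -2350 + 3467 = 1117$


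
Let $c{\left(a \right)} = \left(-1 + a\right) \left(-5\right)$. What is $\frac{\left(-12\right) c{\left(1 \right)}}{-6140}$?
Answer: $0$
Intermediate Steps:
$c{\left(a \right)} = 5 - 5 a$
$\frac{\left(-12\right) c{\left(1 \right)}}{-6140} = \frac{\left(-12\right) \left(5 - 5\right)}{-6140} = - 12 \left(5 - 5\right) \left(- \frac{1}{6140}\right) = \left(-12\right) 0 \left(- \frac{1}{6140}\right) = 0 \left(- \frac{1}{6140}\right) = 0$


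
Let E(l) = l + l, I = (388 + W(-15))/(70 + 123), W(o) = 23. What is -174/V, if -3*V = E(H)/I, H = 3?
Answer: 35757/193 ≈ 185.27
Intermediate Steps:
I = 411/193 (I = (388 + 23)/(70 + 123) = 411/193 ≈ 2.1295)
E(l) = 2*l
V = -386/411 (V = -2*3/(3*411/193) = -2*193/411 = -1/3*386/137 = -386/411 ≈ -0.93917)
-174/V = -174/(-386/411) = -174*(-411/386) = 35757/193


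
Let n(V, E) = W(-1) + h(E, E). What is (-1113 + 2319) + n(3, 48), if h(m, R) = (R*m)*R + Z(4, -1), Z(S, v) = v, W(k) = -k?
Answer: 111798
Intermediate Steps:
h(m, R) = -1 + m*R² (h(m, R) = (R*m)*R - 1 = m*R² - 1 = -1 + m*R²)
n(V, E) = E³ (n(V, E) = -1*(-1) + (-1 + E*E²) = 1 + (-1 + E³) = E³)
(-1113 + 2319) + n(3, 48) = (-1113 + 2319) + 48³ = 1206 + 110592 = 111798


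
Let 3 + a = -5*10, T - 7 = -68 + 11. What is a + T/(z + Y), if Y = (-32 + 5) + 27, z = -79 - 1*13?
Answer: -2413/46 ≈ -52.457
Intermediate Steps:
z = -92 (z = -79 - 13 = -92)
T = -50 (T = 7 + (-68 + 11) = 7 - 57 = -50)
Y = 0 (Y = -27 + 27 = 0)
a = -53 (a = -3 - 5*10 = -3 - 50 = -53)
a + T/(z + Y) = -53 - 50/(-92 + 0) = -53 - 50/(-92) = -53 - 50*(-1/92) = -53 + 25/46 = -2413/46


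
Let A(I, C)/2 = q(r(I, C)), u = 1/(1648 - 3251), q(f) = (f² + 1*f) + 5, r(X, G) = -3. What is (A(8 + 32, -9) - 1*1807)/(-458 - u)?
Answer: 2861355/734173 ≈ 3.8974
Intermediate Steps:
q(f) = 5 + f + f² (q(f) = (f² + f) + 5 = (f + f²) + 5 = 5 + f + f²)
u = -1/1603 (u = 1/(-1603) = -1/1603 ≈ -0.00062383)
A(I, C) = 22 (A(I, C) = 2*(5 - 3 + (-3)²) = 2*(5 - 3 + 9) = 2*11 = 22)
(A(8 + 32, -9) - 1*1807)/(-458 - u) = (22 - 1*1807)/(-458 - 1*(-1/1603)) = (22 - 1807)/(-458 + 1/1603) = -1785/(-734173/1603) = -1785*(-1603/734173) = 2861355/734173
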